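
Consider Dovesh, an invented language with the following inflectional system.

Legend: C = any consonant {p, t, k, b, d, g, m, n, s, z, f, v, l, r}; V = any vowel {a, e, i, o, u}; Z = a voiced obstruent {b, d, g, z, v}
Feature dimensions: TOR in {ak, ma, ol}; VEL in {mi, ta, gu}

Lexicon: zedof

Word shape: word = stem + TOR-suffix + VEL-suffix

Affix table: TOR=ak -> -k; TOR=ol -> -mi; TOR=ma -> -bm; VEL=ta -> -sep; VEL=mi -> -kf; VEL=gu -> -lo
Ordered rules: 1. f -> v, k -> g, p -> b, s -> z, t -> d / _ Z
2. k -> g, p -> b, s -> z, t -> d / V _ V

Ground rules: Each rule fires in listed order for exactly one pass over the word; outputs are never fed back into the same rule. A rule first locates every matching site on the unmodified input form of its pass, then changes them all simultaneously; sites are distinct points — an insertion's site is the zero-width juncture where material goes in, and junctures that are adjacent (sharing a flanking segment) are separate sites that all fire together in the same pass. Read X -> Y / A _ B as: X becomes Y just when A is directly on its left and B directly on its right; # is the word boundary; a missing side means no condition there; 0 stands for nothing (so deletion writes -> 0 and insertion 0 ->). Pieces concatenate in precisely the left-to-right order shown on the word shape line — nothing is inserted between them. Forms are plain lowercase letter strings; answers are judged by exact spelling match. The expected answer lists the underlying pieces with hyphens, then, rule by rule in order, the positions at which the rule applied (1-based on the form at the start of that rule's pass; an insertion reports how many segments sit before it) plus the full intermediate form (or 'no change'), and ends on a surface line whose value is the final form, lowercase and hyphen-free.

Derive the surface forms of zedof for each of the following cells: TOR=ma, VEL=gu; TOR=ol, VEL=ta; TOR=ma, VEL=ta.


cell TOR=ma, VEL=gu:
underlying: zedof-bm-lo
1. f -> v, k -> g, p -> b, s -> z, t -> d / _ Z: fires at position(s) 5: zedovbmlo
2. k -> g, p -> b, s -> z, t -> d / V _ V: no change
surface: zedovbmlo

cell TOR=ol, VEL=ta:
underlying: zedof-mi-sep
1. f -> v, k -> g, p -> b, s -> z, t -> d / _ Z: no change
2. k -> g, p -> b, s -> z, t -> d / V _ V: fires at position(s) 8: zedofmizep
surface: zedofmizep

cell TOR=ma, VEL=ta:
underlying: zedof-bm-sep
1. f -> v, k -> g, p -> b, s -> z, t -> d / _ Z: fires at position(s) 5: zedovbmsep
2. k -> g, p -> b, s -> z, t -> d / V _ V: no change
surface: zedovbmsep


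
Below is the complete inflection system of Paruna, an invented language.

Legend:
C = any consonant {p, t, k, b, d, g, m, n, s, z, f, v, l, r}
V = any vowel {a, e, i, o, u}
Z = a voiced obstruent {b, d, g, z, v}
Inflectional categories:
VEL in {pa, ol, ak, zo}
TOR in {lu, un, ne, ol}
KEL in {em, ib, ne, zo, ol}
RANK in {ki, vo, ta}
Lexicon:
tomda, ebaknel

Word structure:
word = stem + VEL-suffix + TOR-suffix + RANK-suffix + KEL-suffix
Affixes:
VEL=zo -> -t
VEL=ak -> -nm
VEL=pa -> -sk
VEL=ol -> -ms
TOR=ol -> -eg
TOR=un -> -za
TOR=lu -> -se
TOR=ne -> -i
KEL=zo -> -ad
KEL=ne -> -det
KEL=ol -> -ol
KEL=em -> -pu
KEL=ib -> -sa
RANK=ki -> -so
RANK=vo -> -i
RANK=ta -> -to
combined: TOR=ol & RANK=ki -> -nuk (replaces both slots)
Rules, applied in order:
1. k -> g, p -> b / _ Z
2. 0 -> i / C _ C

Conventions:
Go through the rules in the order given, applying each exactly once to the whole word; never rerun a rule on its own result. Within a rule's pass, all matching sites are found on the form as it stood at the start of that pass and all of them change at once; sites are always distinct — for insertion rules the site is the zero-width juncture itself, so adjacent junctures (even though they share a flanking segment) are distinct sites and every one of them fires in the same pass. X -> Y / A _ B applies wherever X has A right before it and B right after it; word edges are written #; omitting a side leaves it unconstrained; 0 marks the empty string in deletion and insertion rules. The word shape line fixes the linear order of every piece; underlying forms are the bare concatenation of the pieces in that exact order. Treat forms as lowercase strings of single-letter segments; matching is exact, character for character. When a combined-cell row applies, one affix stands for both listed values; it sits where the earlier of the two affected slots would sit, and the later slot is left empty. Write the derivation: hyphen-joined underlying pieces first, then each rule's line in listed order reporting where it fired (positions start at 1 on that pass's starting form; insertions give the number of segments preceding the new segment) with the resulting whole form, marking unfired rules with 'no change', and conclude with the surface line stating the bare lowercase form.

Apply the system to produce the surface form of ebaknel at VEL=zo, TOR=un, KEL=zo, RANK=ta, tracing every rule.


underlying: ebaknel-t-za-to-ad
1. k -> g, p -> b / _ Z: no change
2. 0 -> i / C _ C: inserts after position(s) 4, 7, 8: ebakinelitizatoad
surface: ebakinelitizatoad


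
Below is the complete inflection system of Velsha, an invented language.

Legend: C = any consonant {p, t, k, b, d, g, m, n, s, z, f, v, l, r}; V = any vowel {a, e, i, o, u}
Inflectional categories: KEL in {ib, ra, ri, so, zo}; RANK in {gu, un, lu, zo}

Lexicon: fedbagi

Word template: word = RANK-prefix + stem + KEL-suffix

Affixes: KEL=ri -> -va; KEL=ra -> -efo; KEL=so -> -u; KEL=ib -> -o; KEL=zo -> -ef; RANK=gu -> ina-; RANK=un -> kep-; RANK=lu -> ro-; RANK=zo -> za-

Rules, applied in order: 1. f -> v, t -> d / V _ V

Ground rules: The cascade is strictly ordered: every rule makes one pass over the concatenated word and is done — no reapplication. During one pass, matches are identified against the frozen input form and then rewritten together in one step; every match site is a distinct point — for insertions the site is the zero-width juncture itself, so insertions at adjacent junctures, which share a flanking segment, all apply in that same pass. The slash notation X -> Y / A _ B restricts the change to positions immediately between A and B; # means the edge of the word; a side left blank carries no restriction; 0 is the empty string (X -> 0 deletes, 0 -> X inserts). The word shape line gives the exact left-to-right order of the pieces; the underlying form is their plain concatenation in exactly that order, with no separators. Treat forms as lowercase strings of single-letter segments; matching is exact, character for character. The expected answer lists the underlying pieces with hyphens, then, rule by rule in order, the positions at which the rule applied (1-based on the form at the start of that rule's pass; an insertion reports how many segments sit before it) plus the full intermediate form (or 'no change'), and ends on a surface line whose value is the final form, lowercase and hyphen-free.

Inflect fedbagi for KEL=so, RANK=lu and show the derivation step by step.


underlying: ro-fedbagi-u
1. f -> v, t -> d / V _ V: fires at position(s) 3: rovedbagiu
surface: rovedbagiu


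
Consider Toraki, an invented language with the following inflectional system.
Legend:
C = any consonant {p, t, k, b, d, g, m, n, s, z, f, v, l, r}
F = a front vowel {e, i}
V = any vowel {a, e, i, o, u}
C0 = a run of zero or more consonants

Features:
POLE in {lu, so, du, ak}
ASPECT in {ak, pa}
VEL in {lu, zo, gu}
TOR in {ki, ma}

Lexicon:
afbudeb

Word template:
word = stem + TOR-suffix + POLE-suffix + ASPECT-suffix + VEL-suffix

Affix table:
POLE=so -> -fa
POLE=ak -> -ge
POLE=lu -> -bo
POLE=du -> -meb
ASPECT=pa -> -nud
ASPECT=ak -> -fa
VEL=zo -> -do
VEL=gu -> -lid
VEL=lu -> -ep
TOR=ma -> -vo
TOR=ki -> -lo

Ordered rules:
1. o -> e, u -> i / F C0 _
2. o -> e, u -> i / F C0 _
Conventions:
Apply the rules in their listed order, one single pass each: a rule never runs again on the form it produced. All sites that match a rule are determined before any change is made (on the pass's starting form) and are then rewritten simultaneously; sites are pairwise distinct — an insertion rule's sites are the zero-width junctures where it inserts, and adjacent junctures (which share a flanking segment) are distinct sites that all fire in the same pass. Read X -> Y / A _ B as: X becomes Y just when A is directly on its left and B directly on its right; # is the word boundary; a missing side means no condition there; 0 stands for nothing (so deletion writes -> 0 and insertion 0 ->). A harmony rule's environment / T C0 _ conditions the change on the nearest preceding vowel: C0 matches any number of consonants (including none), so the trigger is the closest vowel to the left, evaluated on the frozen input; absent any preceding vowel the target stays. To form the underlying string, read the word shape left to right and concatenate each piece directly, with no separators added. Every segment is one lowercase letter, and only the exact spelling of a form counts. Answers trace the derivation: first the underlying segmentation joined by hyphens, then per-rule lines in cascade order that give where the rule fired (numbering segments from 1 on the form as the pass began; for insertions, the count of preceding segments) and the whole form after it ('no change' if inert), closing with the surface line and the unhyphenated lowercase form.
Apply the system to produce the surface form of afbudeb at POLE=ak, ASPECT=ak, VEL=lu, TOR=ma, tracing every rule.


underlying: afbudeb-vo-ge-fa-ep
1. o -> e, u -> i / F C0 _: fires at position(s) 9: afbudebvegefaep
2. o -> e, u -> i / F C0 _: no change
surface: afbudebvegefaep


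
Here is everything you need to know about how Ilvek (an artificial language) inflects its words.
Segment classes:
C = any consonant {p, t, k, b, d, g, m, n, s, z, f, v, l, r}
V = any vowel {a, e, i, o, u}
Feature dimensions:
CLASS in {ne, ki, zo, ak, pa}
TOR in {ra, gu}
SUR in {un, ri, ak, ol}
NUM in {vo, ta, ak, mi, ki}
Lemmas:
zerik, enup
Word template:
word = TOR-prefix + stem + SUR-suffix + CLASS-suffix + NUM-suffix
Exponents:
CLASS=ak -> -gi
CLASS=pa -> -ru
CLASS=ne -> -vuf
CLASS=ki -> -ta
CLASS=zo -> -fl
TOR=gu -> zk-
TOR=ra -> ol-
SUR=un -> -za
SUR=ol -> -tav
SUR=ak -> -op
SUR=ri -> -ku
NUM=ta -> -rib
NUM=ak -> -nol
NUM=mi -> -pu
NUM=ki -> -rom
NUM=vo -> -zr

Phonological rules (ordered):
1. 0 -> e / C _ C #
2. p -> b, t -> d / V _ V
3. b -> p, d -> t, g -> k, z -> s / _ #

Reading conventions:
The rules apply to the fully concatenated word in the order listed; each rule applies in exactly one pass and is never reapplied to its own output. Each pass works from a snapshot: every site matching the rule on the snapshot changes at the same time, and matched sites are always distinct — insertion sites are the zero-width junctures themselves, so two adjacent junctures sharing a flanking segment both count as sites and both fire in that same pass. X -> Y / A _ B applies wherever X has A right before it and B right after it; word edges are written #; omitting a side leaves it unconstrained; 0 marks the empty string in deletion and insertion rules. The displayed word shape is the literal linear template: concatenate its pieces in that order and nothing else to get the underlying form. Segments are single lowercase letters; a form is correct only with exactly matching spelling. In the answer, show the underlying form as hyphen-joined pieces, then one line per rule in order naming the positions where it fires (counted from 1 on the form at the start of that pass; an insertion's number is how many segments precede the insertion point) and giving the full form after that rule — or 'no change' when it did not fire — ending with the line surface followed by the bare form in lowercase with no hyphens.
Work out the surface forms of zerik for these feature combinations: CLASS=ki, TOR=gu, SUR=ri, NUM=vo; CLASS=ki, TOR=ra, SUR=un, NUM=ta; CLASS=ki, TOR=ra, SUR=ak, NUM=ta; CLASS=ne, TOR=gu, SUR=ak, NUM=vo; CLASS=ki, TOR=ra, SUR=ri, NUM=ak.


cell CLASS=ki, TOR=gu, SUR=ri, NUM=vo:
underlying: zk-zerik-ku-ta-zr
1. 0 -> e / C _ C #: inserts after position(s) 12: zkzerikkutazer
2. p -> b, t -> d / V _ V: fires at position(s) 10: zkzerikkudazer
3. b -> p, d -> t, g -> k, z -> s / _ #: no change
surface: zkzerikkudazer

cell CLASS=ki, TOR=ra, SUR=un, NUM=ta:
underlying: ol-zerik-za-ta-rib
1. 0 -> e / C _ C #: no change
2. p -> b, t -> d / V _ V: fires at position(s) 10: olzerikzadarib
3. b -> p, d -> t, g -> k, z -> s / _ #: fires at position(s) 14: olzerikzadarip
surface: olzerikzadarip

cell CLASS=ki, TOR=ra, SUR=ak, NUM=ta:
underlying: ol-zerik-op-ta-rib
1. 0 -> e / C _ C #: no change
2. p -> b, t -> d / V _ V: no change
3. b -> p, d -> t, g -> k, z -> s / _ #: fires at position(s) 14: olzerikoptarip
surface: olzerikoptarip

cell CLASS=ne, TOR=gu, SUR=ak, NUM=vo:
underlying: zk-zerik-op-vuf-zr
1. 0 -> e / C _ C #: inserts after position(s) 13: zkzerikopvufzer
2. p -> b, t -> d / V _ V: no change
3. b -> p, d -> t, g -> k, z -> s / _ #: no change
surface: zkzerikopvufzer

cell CLASS=ki, TOR=ra, SUR=ri, NUM=ak:
underlying: ol-zerik-ku-ta-nol
1. 0 -> e / C _ C #: no change
2. p -> b, t -> d / V _ V: fires at position(s) 10: olzerikkudanol
3. b -> p, d -> t, g -> k, z -> s / _ #: no change
surface: olzerikkudanol


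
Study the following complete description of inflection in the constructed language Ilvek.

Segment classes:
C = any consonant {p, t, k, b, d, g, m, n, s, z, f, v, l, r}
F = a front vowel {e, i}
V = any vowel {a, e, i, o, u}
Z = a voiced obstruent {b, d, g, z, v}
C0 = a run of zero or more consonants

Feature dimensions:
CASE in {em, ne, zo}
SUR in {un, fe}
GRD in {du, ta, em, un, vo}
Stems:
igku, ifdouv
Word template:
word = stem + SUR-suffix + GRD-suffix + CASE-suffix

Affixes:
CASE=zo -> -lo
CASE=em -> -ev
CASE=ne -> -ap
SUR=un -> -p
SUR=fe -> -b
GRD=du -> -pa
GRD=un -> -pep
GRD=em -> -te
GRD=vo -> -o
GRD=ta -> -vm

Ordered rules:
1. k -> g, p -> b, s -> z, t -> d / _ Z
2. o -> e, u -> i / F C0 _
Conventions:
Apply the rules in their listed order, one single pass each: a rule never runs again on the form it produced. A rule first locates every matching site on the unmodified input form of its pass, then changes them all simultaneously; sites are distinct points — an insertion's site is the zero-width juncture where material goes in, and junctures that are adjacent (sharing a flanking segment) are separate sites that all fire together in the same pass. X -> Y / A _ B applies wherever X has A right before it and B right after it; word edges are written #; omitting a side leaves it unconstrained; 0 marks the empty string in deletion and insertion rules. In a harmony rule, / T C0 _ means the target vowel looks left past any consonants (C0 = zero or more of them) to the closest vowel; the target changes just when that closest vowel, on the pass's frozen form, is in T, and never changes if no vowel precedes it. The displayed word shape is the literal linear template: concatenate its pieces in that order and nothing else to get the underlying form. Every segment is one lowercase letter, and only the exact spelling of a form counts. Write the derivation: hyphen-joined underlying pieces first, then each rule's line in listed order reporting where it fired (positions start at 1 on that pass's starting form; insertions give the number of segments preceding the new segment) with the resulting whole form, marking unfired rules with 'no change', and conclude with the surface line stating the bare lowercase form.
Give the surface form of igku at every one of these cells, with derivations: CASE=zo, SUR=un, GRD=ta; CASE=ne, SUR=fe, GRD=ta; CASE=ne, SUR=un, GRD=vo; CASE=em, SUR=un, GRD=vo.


cell CASE=zo, SUR=un, GRD=ta:
underlying: igku-p-vm-lo
1. k -> g, p -> b, s -> z, t -> d / _ Z: fires at position(s) 5: igkubvmlo
2. o -> e, u -> i / F C0 _: fires at position(s) 4: igkibvmlo
surface: igkibvmlo

cell CASE=ne, SUR=fe, GRD=ta:
underlying: igku-b-vm-ap
1. k -> g, p -> b, s -> z, t -> d / _ Z: no change
2. o -> e, u -> i / F C0 _: fires at position(s) 4: igkibvmap
surface: igkibvmap

cell CASE=ne, SUR=un, GRD=vo:
underlying: igku-p-o-ap
1. k -> g, p -> b, s -> z, t -> d / _ Z: no change
2. o -> e, u -> i / F C0 _: fires at position(s) 4: igkipoap
surface: igkipoap

cell CASE=em, SUR=un, GRD=vo:
underlying: igku-p-o-ev
1. k -> g, p -> b, s -> z, t -> d / _ Z: no change
2. o -> e, u -> i / F C0 _: fires at position(s) 4: igkipoev
surface: igkipoev


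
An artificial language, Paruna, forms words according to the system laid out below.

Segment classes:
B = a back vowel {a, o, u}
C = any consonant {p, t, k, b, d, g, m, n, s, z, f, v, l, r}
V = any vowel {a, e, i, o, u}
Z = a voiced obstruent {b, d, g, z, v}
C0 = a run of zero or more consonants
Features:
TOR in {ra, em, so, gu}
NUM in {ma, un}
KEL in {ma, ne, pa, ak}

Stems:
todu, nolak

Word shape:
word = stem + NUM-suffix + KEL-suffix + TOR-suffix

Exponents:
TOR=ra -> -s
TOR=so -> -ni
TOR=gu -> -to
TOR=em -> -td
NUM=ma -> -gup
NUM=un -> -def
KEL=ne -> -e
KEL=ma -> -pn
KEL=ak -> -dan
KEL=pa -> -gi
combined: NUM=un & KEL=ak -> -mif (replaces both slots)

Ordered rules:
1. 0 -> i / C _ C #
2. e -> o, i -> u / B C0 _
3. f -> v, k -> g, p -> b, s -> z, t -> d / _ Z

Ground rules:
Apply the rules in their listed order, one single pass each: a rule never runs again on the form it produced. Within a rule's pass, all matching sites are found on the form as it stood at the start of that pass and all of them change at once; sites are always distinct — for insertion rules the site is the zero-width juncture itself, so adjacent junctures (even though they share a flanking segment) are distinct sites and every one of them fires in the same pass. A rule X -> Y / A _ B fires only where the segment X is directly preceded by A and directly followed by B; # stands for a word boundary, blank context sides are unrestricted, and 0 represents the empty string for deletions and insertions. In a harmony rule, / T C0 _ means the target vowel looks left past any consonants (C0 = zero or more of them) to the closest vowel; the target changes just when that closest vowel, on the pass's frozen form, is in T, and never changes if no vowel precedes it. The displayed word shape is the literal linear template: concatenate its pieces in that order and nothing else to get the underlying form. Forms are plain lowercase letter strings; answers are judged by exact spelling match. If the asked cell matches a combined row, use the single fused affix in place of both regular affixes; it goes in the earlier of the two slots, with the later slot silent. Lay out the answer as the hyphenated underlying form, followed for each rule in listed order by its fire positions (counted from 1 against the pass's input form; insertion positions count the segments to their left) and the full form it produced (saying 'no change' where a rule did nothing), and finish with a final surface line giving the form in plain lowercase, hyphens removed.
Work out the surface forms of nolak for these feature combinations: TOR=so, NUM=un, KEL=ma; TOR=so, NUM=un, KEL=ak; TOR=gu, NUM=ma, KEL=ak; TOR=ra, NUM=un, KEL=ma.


cell TOR=so, NUM=un, KEL=ma:
underlying: nolak-def-pn-ni
1. 0 -> i / C _ C #: no change
2. e -> o, i -> u / B C0 _: fires at position(s) 7: nolakdofpnni
3. f -> v, k -> g, p -> b, s -> z, t -> d / _ Z: fires at position(s) 5: nolagdofpnni
surface: nolagdofpnni

cell TOR=so, NUM=un, KEL=ak:
underlying: nolak-mif-ni
1. 0 -> i / C _ C #: no change
2. e -> o, i -> u / B C0 _: fires at position(s) 7: nolakmufni
3. f -> v, k -> g, p -> b, s -> z, t -> d / _ Z: no change
surface: nolakmufni

cell TOR=gu, NUM=ma, KEL=ak:
underlying: nolak-gup-dan-to
1. 0 -> i / C _ C #: no change
2. e -> o, i -> u / B C0 _: no change
3. f -> v, k -> g, p -> b, s -> z, t -> d / _ Z: fires at position(s) 5, 8: nolaggubdanto
surface: nolaggubdanto

cell TOR=ra, NUM=un, KEL=ma:
underlying: nolak-def-pn-s
1. 0 -> i / C _ C #: inserts after position(s) 10: nolakdefpnis
2. e -> o, i -> u / B C0 _: fires at position(s) 7: nolakdofpnis
3. f -> v, k -> g, p -> b, s -> z, t -> d / _ Z: fires at position(s) 5: nolagdofpnis
surface: nolagdofpnis


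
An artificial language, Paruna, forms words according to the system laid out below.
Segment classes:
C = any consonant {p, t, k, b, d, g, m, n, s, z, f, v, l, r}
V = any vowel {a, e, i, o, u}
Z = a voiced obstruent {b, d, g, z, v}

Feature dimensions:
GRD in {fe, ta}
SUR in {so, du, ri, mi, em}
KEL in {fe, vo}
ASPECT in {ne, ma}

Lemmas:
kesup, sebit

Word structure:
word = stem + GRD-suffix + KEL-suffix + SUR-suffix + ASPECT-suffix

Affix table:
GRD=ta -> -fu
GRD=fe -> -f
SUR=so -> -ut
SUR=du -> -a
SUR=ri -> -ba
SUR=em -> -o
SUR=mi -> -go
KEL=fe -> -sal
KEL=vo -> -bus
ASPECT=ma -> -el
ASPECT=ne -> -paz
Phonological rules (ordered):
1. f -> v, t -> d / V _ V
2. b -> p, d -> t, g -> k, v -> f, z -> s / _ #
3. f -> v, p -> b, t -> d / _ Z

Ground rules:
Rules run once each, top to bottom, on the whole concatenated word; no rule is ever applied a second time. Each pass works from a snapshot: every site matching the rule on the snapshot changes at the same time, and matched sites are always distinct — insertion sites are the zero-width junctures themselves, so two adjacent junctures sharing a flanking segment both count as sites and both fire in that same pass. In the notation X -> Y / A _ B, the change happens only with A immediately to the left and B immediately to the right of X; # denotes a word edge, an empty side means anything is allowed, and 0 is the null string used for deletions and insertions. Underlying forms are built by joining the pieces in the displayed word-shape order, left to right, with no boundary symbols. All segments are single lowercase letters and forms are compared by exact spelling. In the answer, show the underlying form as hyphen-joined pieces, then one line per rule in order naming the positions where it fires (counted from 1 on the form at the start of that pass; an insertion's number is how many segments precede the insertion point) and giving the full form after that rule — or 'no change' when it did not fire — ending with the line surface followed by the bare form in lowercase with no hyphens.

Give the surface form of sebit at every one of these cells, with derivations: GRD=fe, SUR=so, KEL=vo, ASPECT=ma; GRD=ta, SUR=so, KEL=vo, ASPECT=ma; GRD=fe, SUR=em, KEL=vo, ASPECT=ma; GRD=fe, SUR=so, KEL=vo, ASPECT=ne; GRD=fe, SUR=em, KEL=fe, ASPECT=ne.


cell GRD=fe, SUR=so, KEL=vo, ASPECT=ma:
underlying: sebit-f-bus-ut-el
1. f -> v, t -> d / V _ V: fires at position(s) 11: sebitfbusudel
2. b -> p, d -> t, g -> k, v -> f, z -> s / _ #: no change
3. f -> v, p -> b, t -> d / _ Z: fires at position(s) 6: sebitvbusudel
surface: sebitvbusudel

cell GRD=ta, SUR=so, KEL=vo, ASPECT=ma:
underlying: sebit-fu-bus-ut-el
1. f -> v, t -> d / V _ V: fires at position(s) 12: sebitfubusudel
2. b -> p, d -> t, g -> k, v -> f, z -> s / _ #: no change
3. f -> v, p -> b, t -> d / _ Z: no change
surface: sebitfubusudel

cell GRD=fe, SUR=em, KEL=vo, ASPECT=ma:
underlying: sebit-f-bus-o-el
1. f -> v, t -> d / V _ V: no change
2. b -> p, d -> t, g -> k, v -> f, z -> s / _ #: no change
3. f -> v, p -> b, t -> d / _ Z: fires at position(s) 6: sebitvbusoel
surface: sebitvbusoel

cell GRD=fe, SUR=so, KEL=vo, ASPECT=ne:
underlying: sebit-f-bus-ut-paz
1. f -> v, t -> d / V _ V: no change
2. b -> p, d -> t, g -> k, v -> f, z -> s / _ #: fires at position(s) 14: sebitfbusutpas
3. f -> v, p -> b, t -> d / _ Z: fires at position(s) 6: sebitvbusutpas
surface: sebitvbusutpas

cell GRD=fe, SUR=em, KEL=fe, ASPECT=ne:
underlying: sebit-f-sal-o-paz
1. f -> v, t -> d / V _ V: no change
2. b -> p, d -> t, g -> k, v -> f, z -> s / _ #: fires at position(s) 13: sebitfsalopas
3. f -> v, p -> b, t -> d / _ Z: no change
surface: sebitfsalopas


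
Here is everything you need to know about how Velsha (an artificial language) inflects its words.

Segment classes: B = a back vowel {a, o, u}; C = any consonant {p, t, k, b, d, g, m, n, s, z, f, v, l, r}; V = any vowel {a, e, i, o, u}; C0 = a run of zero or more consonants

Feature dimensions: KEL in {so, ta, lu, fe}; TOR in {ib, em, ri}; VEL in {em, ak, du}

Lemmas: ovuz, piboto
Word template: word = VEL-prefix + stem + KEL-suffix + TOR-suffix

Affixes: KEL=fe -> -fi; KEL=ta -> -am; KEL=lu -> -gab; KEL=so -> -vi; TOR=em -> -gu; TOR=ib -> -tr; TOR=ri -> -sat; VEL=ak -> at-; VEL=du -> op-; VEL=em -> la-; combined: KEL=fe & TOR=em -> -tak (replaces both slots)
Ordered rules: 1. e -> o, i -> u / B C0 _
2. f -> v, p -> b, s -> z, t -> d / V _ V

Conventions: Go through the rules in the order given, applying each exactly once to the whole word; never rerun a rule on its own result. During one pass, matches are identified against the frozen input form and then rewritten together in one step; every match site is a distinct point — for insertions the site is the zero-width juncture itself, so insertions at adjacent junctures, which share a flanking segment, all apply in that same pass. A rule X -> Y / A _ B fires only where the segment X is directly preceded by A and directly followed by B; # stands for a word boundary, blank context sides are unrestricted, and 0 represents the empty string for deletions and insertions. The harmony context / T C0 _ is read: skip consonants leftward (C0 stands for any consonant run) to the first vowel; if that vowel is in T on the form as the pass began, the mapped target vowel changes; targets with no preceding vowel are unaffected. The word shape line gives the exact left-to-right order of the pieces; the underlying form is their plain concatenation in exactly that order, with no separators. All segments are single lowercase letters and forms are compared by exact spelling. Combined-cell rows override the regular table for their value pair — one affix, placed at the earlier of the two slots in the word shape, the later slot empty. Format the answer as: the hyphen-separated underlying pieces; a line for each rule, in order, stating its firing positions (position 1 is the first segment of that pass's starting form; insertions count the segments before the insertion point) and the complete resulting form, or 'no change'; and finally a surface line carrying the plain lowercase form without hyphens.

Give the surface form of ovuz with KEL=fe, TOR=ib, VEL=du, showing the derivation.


underlying: op-ovuz-fi-tr
1. e -> o, i -> u / B C0 _: fires at position(s) 8: opovuzfutr
2. f -> v, p -> b, s -> z, t -> d / V _ V: fires at position(s) 2: obovuzfutr
surface: obovuzfutr


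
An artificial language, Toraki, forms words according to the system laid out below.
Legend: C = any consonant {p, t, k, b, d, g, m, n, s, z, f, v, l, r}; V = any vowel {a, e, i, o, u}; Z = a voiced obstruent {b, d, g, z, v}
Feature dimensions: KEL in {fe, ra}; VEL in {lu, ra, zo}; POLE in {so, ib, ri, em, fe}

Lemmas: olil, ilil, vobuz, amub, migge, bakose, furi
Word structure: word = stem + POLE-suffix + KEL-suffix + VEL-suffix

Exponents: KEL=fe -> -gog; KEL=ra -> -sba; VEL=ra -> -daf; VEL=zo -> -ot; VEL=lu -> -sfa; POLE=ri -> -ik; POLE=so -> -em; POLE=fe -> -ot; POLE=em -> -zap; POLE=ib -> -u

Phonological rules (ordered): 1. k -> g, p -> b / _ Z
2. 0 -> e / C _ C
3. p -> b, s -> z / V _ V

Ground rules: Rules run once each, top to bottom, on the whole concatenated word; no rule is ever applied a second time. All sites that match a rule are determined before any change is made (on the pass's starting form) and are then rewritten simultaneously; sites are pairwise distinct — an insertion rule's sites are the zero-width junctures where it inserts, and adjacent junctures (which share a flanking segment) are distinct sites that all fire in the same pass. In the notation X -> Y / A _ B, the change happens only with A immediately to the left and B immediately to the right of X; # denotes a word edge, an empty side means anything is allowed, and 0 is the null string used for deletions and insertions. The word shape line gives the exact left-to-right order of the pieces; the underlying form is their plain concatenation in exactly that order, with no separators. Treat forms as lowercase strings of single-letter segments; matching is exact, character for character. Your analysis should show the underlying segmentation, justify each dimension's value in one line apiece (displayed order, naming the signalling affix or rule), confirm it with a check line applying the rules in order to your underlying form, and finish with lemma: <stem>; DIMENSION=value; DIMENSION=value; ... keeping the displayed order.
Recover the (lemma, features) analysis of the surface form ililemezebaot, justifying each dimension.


underlying: ilil-em-sba-ot
KEL=ra - signalled by the affix -sba
VEL=zo - signalled by the affix -ot
POLE=so - signalled by the affix -em
check: ililemsbaot -> ililemsbaot -> ililemesebaot -> ililemezebaot
lemma: ilil; KEL=ra; VEL=zo; POLE=so


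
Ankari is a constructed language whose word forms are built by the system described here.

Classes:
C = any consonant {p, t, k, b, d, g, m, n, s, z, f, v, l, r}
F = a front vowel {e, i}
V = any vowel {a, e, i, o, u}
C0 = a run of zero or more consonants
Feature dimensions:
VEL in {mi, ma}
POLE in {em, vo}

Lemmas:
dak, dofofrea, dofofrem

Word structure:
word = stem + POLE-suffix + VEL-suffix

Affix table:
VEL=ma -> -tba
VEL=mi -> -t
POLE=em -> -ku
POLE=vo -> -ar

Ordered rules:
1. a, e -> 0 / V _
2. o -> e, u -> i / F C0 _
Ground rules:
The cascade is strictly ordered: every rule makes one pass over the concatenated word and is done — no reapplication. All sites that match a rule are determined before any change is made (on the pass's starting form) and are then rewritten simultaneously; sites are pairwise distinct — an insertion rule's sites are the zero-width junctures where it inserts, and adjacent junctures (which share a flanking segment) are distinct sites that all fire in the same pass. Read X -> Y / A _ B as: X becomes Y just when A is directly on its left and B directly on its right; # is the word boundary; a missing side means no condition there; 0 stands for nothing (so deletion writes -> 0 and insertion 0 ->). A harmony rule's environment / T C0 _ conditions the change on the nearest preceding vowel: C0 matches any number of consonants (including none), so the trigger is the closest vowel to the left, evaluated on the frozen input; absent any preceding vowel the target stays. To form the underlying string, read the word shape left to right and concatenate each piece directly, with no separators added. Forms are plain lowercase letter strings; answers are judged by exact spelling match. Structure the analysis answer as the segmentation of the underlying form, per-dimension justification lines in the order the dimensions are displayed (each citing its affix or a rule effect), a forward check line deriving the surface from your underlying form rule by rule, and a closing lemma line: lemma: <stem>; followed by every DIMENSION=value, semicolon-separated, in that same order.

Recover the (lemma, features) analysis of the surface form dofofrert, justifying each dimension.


underlying: dofofrea-ar-t
VEL=mi - signalled by the affix -t
POLE=vo - signalled by the affix -ar
check: dofofreaart -> dofofrert -> dofofrert
lemma: dofofrea; VEL=mi; POLE=vo


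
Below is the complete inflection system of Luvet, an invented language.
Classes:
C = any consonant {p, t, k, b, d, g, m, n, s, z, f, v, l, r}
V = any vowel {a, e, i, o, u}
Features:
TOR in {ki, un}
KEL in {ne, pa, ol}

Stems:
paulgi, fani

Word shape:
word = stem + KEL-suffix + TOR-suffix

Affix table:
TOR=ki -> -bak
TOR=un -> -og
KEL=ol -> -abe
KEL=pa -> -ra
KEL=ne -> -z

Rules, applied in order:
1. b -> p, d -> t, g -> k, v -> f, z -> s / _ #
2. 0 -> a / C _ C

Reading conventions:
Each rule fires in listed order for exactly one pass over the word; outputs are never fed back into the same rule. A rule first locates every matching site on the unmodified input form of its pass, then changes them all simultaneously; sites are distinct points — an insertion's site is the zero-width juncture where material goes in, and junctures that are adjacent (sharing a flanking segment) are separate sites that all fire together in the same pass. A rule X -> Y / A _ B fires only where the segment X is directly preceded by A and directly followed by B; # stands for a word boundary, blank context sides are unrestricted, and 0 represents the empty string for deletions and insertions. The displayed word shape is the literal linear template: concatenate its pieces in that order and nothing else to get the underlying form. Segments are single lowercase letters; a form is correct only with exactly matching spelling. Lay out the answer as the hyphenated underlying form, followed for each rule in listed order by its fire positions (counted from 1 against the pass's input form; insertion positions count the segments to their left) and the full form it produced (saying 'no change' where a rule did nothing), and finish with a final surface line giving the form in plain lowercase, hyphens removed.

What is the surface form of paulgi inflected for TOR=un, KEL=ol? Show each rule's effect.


underlying: paulgi-abe-og
1. b -> p, d -> t, g -> k, v -> f, z -> s / _ #: fires at position(s) 11: paulgiabeok
2. 0 -> a / C _ C: inserts after position(s) 4: paulagiabeok
surface: paulagiabeok


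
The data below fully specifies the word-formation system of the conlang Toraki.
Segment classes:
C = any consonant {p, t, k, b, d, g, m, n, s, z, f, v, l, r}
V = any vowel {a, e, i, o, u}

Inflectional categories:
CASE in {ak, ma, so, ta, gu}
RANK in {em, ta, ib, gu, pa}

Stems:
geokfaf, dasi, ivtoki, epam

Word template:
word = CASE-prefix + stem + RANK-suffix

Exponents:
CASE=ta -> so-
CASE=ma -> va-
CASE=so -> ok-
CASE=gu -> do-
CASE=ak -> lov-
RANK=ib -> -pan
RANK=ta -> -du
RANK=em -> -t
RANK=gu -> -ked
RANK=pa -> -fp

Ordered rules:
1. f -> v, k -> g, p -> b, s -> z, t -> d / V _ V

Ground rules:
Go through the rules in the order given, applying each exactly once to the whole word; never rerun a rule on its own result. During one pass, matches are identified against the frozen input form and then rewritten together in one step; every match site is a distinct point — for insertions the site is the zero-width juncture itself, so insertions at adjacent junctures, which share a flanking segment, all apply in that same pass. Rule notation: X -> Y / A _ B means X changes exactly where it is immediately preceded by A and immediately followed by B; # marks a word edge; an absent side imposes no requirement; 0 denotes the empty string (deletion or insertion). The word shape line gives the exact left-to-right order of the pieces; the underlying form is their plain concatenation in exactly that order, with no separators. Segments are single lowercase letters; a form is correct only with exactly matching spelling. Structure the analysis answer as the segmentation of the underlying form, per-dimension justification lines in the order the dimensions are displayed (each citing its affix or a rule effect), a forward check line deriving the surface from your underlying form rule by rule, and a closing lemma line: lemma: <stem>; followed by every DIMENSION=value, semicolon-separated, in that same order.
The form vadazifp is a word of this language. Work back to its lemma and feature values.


underlying: va-dasi-fp
CASE=ma - signalled by the affix va-
RANK=pa - signalled by the affix -fp
check: vadasifp -> vadazifp
lemma: dasi; CASE=ma; RANK=pa


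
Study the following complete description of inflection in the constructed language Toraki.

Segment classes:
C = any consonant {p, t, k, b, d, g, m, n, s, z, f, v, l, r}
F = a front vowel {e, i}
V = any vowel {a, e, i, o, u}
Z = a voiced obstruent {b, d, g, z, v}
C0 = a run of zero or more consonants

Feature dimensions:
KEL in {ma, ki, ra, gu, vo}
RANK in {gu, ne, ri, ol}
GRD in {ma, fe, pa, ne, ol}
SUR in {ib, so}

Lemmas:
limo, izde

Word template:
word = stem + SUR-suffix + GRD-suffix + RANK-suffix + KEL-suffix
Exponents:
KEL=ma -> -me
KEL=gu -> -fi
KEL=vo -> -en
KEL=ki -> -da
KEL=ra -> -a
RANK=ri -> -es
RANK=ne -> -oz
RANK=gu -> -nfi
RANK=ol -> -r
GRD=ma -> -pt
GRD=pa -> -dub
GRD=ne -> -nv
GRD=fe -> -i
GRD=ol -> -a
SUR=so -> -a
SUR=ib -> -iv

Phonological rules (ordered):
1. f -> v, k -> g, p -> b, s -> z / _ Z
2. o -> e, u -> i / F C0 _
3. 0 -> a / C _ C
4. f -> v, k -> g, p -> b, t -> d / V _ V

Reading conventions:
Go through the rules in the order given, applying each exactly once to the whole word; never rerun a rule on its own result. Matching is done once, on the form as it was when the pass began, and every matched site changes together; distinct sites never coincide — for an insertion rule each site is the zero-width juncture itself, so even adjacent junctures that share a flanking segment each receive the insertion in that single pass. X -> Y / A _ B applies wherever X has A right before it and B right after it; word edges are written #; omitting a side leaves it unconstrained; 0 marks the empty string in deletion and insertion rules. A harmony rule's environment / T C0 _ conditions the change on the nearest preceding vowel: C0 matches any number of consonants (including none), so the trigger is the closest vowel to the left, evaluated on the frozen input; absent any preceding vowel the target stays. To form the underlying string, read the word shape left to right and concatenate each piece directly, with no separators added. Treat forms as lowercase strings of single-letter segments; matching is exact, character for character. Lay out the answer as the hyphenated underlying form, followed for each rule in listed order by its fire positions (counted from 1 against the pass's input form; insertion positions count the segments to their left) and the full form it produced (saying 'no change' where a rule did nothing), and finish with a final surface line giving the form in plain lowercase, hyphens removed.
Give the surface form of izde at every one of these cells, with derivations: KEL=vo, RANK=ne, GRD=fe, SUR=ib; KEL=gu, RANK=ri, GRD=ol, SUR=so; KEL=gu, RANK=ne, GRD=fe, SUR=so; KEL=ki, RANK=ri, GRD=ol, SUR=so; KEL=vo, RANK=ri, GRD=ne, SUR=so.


cell KEL=vo, RANK=ne, GRD=fe, SUR=ib:
underlying: izde-iv-i-oz-en
1. f -> v, k -> g, p -> b, s -> z / _ Z: no change
2. o -> e, u -> i / F C0 _: fires at position(s) 8: izdeiviezen
3. 0 -> a / C _ C: inserts after position(s) 2: izadeiviezen
4. f -> v, k -> g, p -> b, t -> d / V _ V: no change
surface: izadeiviezen

cell KEL=gu, RANK=ri, GRD=ol, SUR=so:
underlying: izde-a-a-es-fi
1. f -> v, k -> g, p -> b, s -> z / _ Z: no change
2. o -> e, u -> i / F C0 _: no change
3. 0 -> a / C _ C: inserts after position(s) 2, 8: izadeaaesafi
4. f -> v, k -> g, p -> b, t -> d / V _ V: fires at position(s) 11: izadeaaesavi
surface: izadeaaesavi

cell KEL=gu, RANK=ne, GRD=fe, SUR=so:
underlying: izde-a-i-oz-fi
1. f -> v, k -> g, p -> b, s -> z / _ Z: no change
2. o -> e, u -> i / F C0 _: fires at position(s) 7: izdeaiezfi
3. 0 -> a / C _ C: inserts after position(s) 2, 8: izadeaiezafi
4. f -> v, k -> g, p -> b, t -> d / V _ V: fires at position(s) 11: izadeaiezavi
surface: izadeaiezavi

cell KEL=ki, RANK=ri, GRD=ol, SUR=so:
underlying: izde-a-a-es-da
1. f -> v, k -> g, p -> b, s -> z / _ Z: fires at position(s) 8: izdeaaezda
2. o -> e, u -> i / F C0 _: no change
3. 0 -> a / C _ C: inserts after position(s) 2, 8: izadeaaezada
4. f -> v, k -> g, p -> b, t -> d / V _ V: no change
surface: izadeaaezada

cell KEL=vo, RANK=ri, GRD=ne, SUR=so:
underlying: izde-a-nv-es-en
1. f -> v, k -> g, p -> b, s -> z / _ Z: no change
2. o -> e, u -> i / F C0 _: no change
3. 0 -> a / C _ C: inserts after position(s) 2, 6: izadeanavesen
4. f -> v, k -> g, p -> b, t -> d / V _ V: no change
surface: izadeanavesen


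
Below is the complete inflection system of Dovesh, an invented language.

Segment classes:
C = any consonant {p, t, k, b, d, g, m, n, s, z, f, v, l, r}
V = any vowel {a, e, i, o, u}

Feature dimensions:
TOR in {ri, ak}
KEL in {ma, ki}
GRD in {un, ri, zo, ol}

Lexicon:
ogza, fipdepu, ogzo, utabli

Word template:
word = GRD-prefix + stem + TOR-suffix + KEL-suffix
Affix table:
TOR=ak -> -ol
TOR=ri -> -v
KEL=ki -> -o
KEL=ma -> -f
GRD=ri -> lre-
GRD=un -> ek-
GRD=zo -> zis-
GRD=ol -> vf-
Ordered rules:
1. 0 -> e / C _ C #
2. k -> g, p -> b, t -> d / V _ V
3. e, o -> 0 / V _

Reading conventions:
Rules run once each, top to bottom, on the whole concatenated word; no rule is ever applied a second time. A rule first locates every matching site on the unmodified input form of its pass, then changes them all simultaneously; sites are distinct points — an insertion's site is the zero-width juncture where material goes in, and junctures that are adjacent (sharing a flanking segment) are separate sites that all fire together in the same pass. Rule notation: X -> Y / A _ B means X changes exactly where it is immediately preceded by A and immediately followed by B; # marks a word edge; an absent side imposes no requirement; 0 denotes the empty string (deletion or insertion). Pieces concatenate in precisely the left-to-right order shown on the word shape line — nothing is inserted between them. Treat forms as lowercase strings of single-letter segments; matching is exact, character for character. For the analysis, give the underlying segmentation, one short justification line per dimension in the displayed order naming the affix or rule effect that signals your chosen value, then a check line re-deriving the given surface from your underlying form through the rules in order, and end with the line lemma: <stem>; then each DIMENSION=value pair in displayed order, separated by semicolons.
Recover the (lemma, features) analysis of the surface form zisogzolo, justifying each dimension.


underlying: zis-ogzo-ol-o
TOR=ak - signalled by the affix -ol
KEL=ki - signalled by the affix -o
GRD=zo - signalled by the affix zis-
check: zisogzoolo -> zisogzoolo -> zisogzoolo -> zisogzolo
lemma: ogzo; TOR=ak; KEL=ki; GRD=zo
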